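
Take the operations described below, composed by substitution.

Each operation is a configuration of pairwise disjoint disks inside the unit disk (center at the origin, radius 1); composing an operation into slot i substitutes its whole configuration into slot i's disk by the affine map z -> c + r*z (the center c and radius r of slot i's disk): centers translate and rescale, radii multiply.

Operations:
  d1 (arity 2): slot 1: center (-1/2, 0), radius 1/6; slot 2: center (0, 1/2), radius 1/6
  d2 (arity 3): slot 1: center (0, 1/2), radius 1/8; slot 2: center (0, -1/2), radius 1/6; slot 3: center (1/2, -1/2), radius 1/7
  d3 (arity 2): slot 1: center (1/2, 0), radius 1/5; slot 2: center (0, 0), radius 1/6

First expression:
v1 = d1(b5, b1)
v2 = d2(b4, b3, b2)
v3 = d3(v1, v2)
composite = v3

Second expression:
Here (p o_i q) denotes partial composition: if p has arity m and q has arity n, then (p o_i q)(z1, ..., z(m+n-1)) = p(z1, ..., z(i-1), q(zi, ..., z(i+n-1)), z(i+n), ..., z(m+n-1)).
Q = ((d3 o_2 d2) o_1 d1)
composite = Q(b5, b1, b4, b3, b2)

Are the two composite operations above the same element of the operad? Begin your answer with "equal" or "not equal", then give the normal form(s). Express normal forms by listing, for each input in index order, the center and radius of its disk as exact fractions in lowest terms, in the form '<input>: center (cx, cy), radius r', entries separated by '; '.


Reducing the first expression gives b1: center (1/2, 1/10), radius 1/30; b2: center (1/12, -1/12), radius 1/42; b3: center (0, -1/12), radius 1/36; b4: center (0, 1/12), radius 1/48; b5: center (2/5, 0), radius 1/30
Reducing the second expression gives b1: center (1/2, 1/10), radius 1/30; b2: center (1/12, -1/12), radius 1/42; b3: center (0, -1/12), radius 1/36; b4: center (0, 1/12), radius 1/48; b5: center (2/5, 0), radius 1/30
One common form — equal.

equal: each reduces to b1: center (1/2, 1/10), radius 1/30; b2: center (1/12, -1/12), radius 1/42; b3: center (0, -1/12), radius 1/36; b4: center (0, 1/12), radius 1/48; b5: center (2/5, 0), radius 1/30


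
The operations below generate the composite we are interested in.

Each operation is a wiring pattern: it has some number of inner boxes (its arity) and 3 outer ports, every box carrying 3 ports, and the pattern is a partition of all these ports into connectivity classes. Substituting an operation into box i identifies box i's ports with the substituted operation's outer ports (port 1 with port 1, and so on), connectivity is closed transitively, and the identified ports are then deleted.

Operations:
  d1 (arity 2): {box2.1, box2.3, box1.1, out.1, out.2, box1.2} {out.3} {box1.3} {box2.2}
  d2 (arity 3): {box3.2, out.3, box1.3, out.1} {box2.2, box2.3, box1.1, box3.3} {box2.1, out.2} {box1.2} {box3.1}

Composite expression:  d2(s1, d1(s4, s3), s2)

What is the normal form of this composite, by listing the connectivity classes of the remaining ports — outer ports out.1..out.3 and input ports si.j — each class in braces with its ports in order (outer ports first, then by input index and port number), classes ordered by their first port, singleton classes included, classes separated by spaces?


{out.1, out.3, s1.3, s2.2} {out.2, s1.1, s2.3, s3.1, s3.3, s4.1, s4.2} {s1.2} {s2.1} {s3.2} {s4.3}

Treat the ports identified at d2 as solder joints: merge, then drop.
composing d1 on (s4, s3), with out.j its own outer ports: {out.1, out.2, s3.1, s3.3, s4.1, s4.2} {out.3} {s3.2} {s4.3}
composing d2 on (s1, s4, s3, s2), with out.j its own outer ports: {out.1, out.3, s1.3, s2.2} {out.2, s1.1, s2.3, s3.1, s3.3, s4.1, s4.2} {s1.2} {s2.1} {s3.2} {s4.3}


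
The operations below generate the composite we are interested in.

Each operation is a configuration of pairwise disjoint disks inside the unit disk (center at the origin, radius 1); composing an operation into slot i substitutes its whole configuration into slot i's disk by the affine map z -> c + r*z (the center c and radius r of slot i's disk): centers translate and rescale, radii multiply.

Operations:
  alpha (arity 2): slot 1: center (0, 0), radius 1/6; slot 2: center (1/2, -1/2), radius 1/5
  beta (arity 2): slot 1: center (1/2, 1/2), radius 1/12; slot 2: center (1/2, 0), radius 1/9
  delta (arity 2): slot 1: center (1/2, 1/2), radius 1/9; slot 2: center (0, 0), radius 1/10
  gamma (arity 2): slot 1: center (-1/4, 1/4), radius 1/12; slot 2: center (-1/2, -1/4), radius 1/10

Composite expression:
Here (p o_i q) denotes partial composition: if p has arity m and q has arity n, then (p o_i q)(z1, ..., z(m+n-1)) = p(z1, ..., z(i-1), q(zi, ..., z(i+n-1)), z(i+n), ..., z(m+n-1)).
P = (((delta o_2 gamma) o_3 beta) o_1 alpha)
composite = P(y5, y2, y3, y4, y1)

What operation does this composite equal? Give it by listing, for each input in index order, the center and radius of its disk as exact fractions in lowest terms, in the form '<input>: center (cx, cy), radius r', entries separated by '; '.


y1: center (-9/200, -1/40), radius 1/900; y2: center (5/9, 4/9), radius 1/45; y3: center (-1/40, 1/40), radius 1/120; y4: center (-9/200, -1/50), radius 1/1200; y5: center (1/2, 1/2), radius 1/54

Nesting under delta composes maps z -> c + r*z down each y-path.
tracing y5 down its 2-map path: center (1/2, 1/2), radius 1/54
tracing y2 down its 2-map path: center (5/9, 4/9), radius 1/45
tracing y3 down its 2-map path: center (-1/40, 1/40), radius 1/120
tracing y4 down its 3-map path: center (-9/200, -1/50), radius 1/1200
tracing y1 down its 3-map path: center (-9/200, -1/40), radius 1/900


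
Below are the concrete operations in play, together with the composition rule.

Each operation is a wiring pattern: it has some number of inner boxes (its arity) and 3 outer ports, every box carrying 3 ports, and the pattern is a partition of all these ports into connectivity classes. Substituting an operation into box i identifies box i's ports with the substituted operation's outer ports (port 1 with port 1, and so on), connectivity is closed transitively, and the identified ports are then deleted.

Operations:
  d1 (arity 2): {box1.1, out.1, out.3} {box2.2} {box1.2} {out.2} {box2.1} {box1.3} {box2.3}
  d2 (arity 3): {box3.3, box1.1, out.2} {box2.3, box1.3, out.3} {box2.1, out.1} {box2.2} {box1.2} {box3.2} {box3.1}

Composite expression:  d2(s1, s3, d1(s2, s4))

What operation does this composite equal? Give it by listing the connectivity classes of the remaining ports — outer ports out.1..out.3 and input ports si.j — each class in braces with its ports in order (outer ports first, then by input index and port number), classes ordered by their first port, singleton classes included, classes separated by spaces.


{out.1, s3.1} {out.2, s1.1, s2.1} {out.3, s1.3, s3.3} {s1.2} {s2.2} {s2.3} {s3.2} {s4.1} {s4.2} {s4.3}


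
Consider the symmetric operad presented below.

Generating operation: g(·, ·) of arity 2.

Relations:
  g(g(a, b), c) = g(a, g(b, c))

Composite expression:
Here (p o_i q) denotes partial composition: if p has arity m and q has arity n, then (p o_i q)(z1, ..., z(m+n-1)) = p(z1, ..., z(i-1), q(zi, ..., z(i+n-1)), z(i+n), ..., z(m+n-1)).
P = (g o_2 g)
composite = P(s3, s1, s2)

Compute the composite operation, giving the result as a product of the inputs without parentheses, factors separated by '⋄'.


s3 ⋄ s1 ⋄ s2

Every regrouping of g is equal, so read the s-inputs in written order.
g(s1, s2) linearizes to s1 ⋄ s2
g(s3, g(s1, s2)) linearizes to s3 ⋄ s1 ⋄ s2


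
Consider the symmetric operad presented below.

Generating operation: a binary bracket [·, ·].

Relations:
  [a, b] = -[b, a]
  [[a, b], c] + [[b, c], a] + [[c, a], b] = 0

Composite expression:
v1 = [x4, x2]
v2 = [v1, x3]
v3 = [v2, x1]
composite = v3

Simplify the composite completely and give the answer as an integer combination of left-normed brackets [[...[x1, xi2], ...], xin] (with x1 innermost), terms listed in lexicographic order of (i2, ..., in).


[[[x1, x2], x4], x3] - [[[x1, x3], x2], x4] + [[[x1, x3], x4], x2] - [[[x1, x4], x2], x3]

Antisymmetry and Jacobi reduce to x1-anchored left-normed brackets.
Composite bracket: [[[x4, x2], x3], x1]
Under [a, b] = ab - ba we get 8 signed associative words (2^3 = 8).
Coefficients come from the x1-initial words:
  sign of x1x2x4x3 is +1, so it contributes +[[[x1, x2], x4], x3]
  sign of x1x3x2x4 is -1, so it contributes -[[[x1, x3], x2], x4]
  sign of x1x3x4x2 is +1, so it contributes +[[[x1, x3], x4], x2]
  sign of x1x4x2x3 is -1, so it contributes -[[[x1, x4], x2], x3]


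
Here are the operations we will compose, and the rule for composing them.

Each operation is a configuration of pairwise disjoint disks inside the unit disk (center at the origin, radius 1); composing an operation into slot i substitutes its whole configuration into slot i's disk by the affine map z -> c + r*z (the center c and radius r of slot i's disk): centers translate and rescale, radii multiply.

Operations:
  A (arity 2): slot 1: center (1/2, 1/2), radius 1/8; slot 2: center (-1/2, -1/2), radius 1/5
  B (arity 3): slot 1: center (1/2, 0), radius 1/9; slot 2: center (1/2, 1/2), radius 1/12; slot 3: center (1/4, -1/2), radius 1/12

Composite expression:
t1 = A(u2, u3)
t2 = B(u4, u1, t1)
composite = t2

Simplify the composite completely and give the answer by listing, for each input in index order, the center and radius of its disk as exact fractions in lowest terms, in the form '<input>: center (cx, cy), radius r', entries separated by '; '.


u1: center (1/2, 1/2), radius 1/12; u2: center (7/24, -11/24), radius 1/96; u3: center (5/24, -13/24), radius 1/60; u4: center (1/2, 0), radius 1/9


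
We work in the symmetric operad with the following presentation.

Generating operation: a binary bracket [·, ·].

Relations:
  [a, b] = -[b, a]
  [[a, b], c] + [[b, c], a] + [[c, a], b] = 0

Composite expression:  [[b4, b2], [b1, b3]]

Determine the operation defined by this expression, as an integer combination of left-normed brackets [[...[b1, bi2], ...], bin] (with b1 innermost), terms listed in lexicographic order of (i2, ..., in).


In the tensor algebra, words opening b1 carry the b1-anchored form.
Composite bracket: [[b4, b2], [b1, b3]]
Each bracket splits as ab - ba, giving 8 signed words (2^3 = 8).
Only words starting with b1 matter:
  b1b3b2b4 appears with sign +1, giving the term +[[[b1, b3], b2], b4]
  b1b3b4b2 appears with sign -1, giving the term -[[[b1, b3], b4], b2]

[[[b1, b3], b2], b4] - [[[b1, b3], b4], b2]


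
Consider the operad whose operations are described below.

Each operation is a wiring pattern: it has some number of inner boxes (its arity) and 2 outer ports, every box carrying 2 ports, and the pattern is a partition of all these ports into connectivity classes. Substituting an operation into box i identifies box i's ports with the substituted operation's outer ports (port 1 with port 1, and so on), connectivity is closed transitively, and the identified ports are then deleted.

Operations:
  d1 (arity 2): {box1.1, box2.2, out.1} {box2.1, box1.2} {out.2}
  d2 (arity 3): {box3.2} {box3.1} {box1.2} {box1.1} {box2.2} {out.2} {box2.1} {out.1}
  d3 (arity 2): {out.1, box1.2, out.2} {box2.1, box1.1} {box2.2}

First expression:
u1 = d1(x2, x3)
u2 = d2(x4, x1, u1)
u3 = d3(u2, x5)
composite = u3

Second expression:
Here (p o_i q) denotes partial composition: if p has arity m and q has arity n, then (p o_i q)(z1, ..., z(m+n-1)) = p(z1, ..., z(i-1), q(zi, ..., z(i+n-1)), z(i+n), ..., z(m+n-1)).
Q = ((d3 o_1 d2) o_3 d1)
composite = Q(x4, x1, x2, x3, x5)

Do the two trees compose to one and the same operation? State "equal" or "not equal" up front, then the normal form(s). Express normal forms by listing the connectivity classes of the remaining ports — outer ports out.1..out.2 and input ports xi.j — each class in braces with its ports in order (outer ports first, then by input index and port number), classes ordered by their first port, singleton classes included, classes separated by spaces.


The first expression reduces to {out.1, out.2} {x1.1} {x1.2} {x2.1, x3.2} {x2.2, x3.1} {x4.1} {x4.2} {x5.1} {x5.2}
The second expression reduces to {out.1, out.2} {x1.1} {x1.2} {x2.1, x3.2} {x2.2, x3.1} {x4.1} {x4.2} {x5.1} {x5.2}
Same normal form: equal.

equal; the common form is {out.1, out.2} {x1.1} {x1.2} {x2.1, x3.2} {x2.2, x3.1} {x4.1} {x4.2} {x5.1} {x5.2}


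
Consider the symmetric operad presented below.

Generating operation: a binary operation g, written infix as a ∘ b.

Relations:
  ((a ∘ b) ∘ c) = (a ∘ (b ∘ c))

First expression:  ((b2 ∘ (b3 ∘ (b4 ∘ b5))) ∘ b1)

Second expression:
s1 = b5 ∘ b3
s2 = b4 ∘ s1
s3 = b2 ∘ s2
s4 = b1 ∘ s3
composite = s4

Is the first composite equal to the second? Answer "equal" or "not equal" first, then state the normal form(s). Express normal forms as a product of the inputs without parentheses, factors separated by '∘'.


not equal; first: b2 ∘ b3 ∘ b4 ∘ b5 ∘ b1; second: b1 ∘ b2 ∘ b4 ∘ b5 ∘ b3

The first composite normalizes to b2 ∘ b3 ∘ b4 ∘ b5 ∘ b1
The second composite normalizes to b1 ∘ b2 ∘ b4 ∘ b5 ∘ b3
The forms do not match — not equal.


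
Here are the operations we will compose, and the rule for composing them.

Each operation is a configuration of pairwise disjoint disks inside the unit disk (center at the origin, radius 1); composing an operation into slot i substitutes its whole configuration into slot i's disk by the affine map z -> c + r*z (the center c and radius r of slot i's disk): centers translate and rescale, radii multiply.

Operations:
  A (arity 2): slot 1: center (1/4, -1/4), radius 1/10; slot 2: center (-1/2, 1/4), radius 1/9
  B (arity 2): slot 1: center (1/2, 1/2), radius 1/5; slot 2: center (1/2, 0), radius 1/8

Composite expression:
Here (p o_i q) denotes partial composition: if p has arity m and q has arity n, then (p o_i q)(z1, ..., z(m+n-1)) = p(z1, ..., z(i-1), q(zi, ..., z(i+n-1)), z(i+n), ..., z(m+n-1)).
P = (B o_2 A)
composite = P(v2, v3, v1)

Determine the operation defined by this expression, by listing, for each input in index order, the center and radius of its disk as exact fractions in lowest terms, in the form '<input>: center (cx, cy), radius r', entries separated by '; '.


v1: center (7/16, 1/32), radius 1/72; v2: center (1/2, 1/2), radius 1/5; v3: center (17/32, -1/32), radius 1/80

Only the slot chain above each v matters under B; compose those maps.
tracing v2 down its 1-map path: center (1/2, 1/2), radius 1/5
tracing v3 down its 2-map path: center (17/32, -1/32), radius 1/80
tracing v1 down its 2-map path: center (7/16, 1/32), radius 1/72


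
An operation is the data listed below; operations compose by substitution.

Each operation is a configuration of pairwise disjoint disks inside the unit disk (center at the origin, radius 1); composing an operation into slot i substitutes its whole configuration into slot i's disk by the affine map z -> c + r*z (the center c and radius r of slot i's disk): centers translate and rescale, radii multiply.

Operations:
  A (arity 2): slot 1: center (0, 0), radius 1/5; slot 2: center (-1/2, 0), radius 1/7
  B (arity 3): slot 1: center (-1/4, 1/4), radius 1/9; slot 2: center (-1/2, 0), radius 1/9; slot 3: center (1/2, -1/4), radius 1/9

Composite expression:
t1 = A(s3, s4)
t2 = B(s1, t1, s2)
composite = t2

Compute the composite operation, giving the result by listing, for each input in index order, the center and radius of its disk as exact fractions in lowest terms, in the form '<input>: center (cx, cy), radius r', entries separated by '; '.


s1: center (-1/4, 1/4), radius 1/9; s2: center (1/2, -1/4), radius 1/9; s3: center (-1/2, 0), radius 1/45; s4: center (-5/9, 0), radius 1/63


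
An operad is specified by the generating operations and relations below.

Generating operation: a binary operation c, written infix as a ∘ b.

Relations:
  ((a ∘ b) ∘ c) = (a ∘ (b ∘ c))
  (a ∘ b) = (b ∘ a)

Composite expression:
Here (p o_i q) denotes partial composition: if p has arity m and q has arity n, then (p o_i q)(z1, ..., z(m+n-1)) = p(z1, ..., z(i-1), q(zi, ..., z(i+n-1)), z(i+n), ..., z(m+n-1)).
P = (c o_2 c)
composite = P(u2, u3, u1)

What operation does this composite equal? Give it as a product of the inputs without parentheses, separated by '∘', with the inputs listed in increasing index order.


u1 ∘ u2 ∘ u3

Any arrangement under c is one operation, so sort the u-inputs.
(u3 ∘ u1) spells out as u3 ∘ u1
(u2 ∘ (u3 ∘ u1)) spells out as u2 ∘ u3 ∘ u1
rearranged into index order: u1 ∘ u2 ∘ u3


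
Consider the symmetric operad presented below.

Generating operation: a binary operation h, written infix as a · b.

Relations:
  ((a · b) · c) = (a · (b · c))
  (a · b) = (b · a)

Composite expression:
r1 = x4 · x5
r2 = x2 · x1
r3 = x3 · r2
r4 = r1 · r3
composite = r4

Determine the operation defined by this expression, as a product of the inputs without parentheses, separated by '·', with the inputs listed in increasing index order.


Both nesting and order wash out for h; what remains is which x's occur.
(x4 · x5) flattens to x4 · x5
(x2 · x1) flattens to x2 · x1
(x3 · (x2 · x1)) flattens to x3 · x2 · x1
((x4 · x5) · (x3 · (x2 · x1))) flattens to x4 · x5 · x3 · x2 · x1
sorting the factors by input index: x1 · x2 · x3 · x4 · x5

x1 · x2 · x3 · x4 · x5


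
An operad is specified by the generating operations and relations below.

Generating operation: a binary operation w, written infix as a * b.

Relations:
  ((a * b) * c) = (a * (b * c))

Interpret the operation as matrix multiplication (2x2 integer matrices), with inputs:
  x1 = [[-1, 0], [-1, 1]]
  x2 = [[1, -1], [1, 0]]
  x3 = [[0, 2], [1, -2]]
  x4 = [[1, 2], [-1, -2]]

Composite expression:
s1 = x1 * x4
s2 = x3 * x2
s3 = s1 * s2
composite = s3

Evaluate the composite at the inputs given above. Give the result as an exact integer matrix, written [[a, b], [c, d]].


[[0, 2], [0, 4]]

(x1 * x4) = [[-1, -2], [-2, -4]]
(x3 * x2) = [[2, 0], [-1, -1]]
((x1 * x4) * (x3 * x2)) = [[0, 2], [0, 4]]


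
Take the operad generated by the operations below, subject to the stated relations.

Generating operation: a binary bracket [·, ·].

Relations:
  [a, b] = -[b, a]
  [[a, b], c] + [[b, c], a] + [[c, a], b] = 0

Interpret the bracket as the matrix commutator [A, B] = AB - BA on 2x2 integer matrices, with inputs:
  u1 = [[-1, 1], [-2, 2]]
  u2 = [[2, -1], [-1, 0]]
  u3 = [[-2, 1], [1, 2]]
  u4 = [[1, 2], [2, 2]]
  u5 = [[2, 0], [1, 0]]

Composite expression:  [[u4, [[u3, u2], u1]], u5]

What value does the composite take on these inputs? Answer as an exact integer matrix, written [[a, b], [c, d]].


[u3, u2] = [[0, 2], [-2, 0]]
[[u3, u2], u1] = [[-2, 6], [6, 2]]
[u4, [[u3, u2], u1]] = [[0, 2], [-2, 0]]
[[u4, [[u3, u2], u1]], u5] = [[2, -4], [-4, -2]]

[[2, -4], [-4, -2]]


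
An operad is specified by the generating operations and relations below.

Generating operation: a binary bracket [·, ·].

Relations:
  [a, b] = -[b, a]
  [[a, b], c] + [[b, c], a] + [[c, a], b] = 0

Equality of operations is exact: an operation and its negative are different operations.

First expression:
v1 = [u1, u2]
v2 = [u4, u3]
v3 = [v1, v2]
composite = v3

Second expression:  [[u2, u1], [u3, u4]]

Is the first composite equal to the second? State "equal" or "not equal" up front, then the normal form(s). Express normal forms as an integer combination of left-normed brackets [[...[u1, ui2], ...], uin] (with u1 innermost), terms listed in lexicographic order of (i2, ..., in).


equal — both sides give -[[[u1, u2], u3], u4] + [[[u1, u2], u4], u3]


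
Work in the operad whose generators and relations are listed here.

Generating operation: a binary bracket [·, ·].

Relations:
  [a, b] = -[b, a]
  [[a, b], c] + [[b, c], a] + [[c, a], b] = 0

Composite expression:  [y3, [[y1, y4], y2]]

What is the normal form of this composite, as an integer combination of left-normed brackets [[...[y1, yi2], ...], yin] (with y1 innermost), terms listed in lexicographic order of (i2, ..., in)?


-[[[y1, y4], y2], y3]

In the tensor algebra, words opening y1 carry the y1-anchored form.
Composite bracket: [y3, [[y1, y4], y2]]
Expanding via [a, b] = ab - ba: 8 signed words (2^3 = 8).
Words beginning with y1 determine it all:
  y1y4y2y3 (sign -1) contributes -[[[y1, y4], y2], y3]


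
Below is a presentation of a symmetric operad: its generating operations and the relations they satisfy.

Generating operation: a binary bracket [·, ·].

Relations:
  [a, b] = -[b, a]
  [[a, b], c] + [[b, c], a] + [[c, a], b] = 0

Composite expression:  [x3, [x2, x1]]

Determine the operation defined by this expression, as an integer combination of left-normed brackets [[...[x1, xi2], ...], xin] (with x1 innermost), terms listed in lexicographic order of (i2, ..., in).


[[x1, x2], x3]

A multilinear Lie element is pinned by x1-initial words (x1 innermost).
Composite bracket: [x3, [x2, x1]]
Applying ab - ba throughout gives 4 signed words (2^2 = 4).
Collect the words opening with x1:
  word x1x2x3 has sign +1, contributing +[[x1, x2], x3]


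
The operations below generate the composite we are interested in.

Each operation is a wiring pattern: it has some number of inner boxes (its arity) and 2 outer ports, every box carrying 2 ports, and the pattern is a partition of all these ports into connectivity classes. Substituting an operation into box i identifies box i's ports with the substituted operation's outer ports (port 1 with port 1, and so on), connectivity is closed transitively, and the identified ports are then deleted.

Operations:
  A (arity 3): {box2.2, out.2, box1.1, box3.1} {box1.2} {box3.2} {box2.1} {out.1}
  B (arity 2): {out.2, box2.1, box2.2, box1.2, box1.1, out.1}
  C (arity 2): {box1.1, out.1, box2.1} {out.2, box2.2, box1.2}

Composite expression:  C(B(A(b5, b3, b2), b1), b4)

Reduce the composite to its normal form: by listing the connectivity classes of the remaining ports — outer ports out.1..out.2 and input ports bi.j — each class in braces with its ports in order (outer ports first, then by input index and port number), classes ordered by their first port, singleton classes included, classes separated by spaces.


Reachability decides: close wires over C-identified ports.
after A, the pattern on (b5, b3, b2) reads {out.1} {out.2, b2.1, b3.2, b5.1} {b2.2} {b3.1} {b5.2} (out.j = its outer ports)
after B, the pattern on (b5, b3, b2, b1) reads {out.1, out.2, b1.1, b1.2, b2.1, b3.2, b5.1} {b2.2} {b3.1} {b5.2} (out.j = its outer ports)
after C, the pattern on (b5, b3, b2, b1, b4) reads {out.1, out.2, b1.1, b1.2, b2.1, b3.2, b4.1, b4.2, b5.1} {b2.2} {b3.1} {b5.2} (out.j = its outer ports)

{out.1, out.2, b1.1, b1.2, b2.1, b3.2, b4.1, b4.2, b5.1} {b2.2} {b3.1} {b5.2}


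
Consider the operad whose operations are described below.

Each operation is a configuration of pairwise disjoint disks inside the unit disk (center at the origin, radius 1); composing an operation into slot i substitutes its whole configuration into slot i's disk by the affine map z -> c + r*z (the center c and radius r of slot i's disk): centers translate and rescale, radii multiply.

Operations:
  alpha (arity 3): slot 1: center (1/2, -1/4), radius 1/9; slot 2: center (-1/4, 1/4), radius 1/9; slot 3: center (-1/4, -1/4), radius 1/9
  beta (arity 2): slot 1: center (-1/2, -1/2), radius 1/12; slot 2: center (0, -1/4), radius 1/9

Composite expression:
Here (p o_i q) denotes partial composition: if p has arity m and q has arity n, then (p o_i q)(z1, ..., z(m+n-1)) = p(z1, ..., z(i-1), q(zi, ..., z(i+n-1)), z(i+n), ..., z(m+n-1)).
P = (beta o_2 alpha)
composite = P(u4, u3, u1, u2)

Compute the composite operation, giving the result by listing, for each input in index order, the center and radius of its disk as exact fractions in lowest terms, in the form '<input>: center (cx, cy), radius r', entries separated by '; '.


Only the slot chain above each u matters under beta; compose those maps.
u4: after 1 affine step, its disk has center (-1/2, -1/2), radius 1/12
u3: after 2 affine steps, its disk has center (1/18, -5/18), radius 1/81
u1: after 2 affine steps, its disk has center (-1/36, -2/9), radius 1/81
u2: after 2 affine steps, its disk has center (-1/36, -5/18), radius 1/81

u1: center (-1/36, -2/9), radius 1/81; u2: center (-1/36, -5/18), radius 1/81; u3: center (1/18, -5/18), radius 1/81; u4: center (-1/2, -1/2), radius 1/12


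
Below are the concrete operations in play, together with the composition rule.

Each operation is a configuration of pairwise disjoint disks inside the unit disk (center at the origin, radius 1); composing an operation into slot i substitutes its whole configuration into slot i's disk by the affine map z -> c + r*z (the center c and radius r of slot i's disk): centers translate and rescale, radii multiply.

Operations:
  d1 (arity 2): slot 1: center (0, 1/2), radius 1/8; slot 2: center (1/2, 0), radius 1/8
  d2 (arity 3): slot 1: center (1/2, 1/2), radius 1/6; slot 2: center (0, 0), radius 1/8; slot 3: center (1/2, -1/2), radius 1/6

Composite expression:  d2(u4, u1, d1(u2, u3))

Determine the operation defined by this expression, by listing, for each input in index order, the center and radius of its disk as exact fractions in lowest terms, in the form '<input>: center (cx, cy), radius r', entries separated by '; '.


Affine substitution under d2: radii multiply and u-centers shift.
for u4, the 1-step affine chain lands on center (1/2, 1/2), radius 1/6
for u1, the 1-step affine chain lands on center (0, 0), radius 1/8
for u2, the 2-step affine chain lands on center (1/2, -5/12), radius 1/48
for u3, the 2-step affine chain lands on center (7/12, -1/2), radius 1/48

u1: center (0, 0), radius 1/8; u2: center (1/2, -5/12), radius 1/48; u3: center (7/12, -1/2), radius 1/48; u4: center (1/2, 1/2), radius 1/6


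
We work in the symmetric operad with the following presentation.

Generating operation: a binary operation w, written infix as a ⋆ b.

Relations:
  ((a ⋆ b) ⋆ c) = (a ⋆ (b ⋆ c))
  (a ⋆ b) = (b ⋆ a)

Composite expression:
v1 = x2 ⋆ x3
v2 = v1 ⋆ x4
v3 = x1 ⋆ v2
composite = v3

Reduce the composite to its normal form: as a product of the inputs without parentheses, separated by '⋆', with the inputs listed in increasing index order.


Both nesting and order wash out for w; what remains is which x's occur.
(x2 ⋆ x3) spells out as x2 ⋆ x3
((x2 ⋆ x3) ⋆ x4) spells out as x2 ⋆ x3 ⋆ x4
(x1 ⋆ ((x2 ⋆ x3) ⋆ x4)) spells out as x1 ⋆ x2 ⋆ x3 ⋆ x4
commutativity sorts the factors: x1 ⋆ x2 ⋆ x3 ⋆ x4

x1 ⋆ x2 ⋆ x3 ⋆ x4


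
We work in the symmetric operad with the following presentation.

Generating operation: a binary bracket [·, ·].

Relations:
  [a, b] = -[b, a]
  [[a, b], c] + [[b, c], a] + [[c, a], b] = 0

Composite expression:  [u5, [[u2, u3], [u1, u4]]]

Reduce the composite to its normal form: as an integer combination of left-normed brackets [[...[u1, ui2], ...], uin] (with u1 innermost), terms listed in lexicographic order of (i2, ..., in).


Expand each bracket as ab - ba; the u1-initial words give the coefficients.
Composite bracket: [u5, [[u2, u3], [u1, u4]]]
The bracket unfolds into 16 signed words via [a, b] = ab - ba (2^4 = 16).
The u1-initial words carry the normal form:
  sign of u1u4u2u3u5 is +1, so it contributes +[[[[u1, u4], u2], u3], u5]
  sign of u1u4u3u2u5 is -1, so it contributes -[[[[u1, u4], u3], u2], u5]

[[[[u1, u4], u2], u3], u5] - [[[[u1, u4], u3], u2], u5]


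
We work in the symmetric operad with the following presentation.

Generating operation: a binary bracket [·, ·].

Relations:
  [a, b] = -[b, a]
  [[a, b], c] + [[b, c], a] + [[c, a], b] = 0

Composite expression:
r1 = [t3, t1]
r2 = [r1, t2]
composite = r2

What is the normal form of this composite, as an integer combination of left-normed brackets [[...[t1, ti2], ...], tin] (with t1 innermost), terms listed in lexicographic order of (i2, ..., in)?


Antisymmetry and Jacobi reduce to t1-anchored left-normed brackets.
Composite bracket: [[t3, t1], t2]
Expanding via [a, b] = ab - ba: 4 signed words (2^2 = 4).
Coefficients come from the t1-initial words:
  the word t1t3t2 carries sign -1 and contributes -[[t1, t3], t2]

-[[t1, t3], t2]


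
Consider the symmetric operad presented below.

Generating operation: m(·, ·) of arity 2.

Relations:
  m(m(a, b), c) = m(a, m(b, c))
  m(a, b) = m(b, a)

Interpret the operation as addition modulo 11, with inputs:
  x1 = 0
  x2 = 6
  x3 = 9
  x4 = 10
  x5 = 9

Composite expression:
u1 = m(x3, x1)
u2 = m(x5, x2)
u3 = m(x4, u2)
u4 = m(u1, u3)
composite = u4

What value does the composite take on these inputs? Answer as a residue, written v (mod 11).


1 (mod 11)


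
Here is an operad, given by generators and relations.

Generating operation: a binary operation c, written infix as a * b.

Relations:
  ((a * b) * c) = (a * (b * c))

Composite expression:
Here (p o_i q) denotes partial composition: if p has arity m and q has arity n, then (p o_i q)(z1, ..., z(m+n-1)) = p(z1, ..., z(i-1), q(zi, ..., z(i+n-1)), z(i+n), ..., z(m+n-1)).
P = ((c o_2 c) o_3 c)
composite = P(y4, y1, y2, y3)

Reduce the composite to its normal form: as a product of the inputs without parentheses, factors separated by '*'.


y4 * y1 * y2 * y3


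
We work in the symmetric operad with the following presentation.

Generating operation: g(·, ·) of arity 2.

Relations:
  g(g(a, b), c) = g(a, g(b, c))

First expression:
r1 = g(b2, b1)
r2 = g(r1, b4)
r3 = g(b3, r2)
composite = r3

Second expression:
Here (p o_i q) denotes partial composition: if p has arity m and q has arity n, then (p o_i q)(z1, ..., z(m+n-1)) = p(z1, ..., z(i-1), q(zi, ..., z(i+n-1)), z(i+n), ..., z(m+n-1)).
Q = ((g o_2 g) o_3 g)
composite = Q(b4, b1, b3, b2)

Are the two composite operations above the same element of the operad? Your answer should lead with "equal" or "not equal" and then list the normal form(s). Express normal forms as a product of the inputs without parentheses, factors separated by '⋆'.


not equal — first b3 ⋆ b2 ⋆ b1 ⋆ b4, second b4 ⋆ b1 ⋆ b3 ⋆ b2


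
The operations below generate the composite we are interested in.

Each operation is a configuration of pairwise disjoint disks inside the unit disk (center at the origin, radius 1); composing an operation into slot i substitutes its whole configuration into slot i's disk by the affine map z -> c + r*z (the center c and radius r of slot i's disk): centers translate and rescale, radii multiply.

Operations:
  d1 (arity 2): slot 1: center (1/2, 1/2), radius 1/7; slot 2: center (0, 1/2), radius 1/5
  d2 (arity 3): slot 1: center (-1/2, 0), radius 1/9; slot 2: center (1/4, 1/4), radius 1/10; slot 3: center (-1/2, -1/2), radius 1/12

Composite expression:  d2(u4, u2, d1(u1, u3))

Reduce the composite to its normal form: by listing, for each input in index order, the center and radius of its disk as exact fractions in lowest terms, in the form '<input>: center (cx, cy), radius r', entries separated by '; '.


Each u-disk chains the slot maps above it in d2; radii multiply.
u4 passes through 1 substitution, ending at center (-1/2, 0), radius 1/9
u2 passes through 1 substitution, ending at center (1/4, 1/4), radius 1/10
u1 passes through 2 substitutions, ending at center (-11/24, -11/24), radius 1/84
u3 passes through 2 substitutions, ending at center (-1/2, -11/24), radius 1/60

u1: center (-11/24, -11/24), radius 1/84; u2: center (1/4, 1/4), radius 1/10; u3: center (-1/2, -11/24), radius 1/60; u4: center (-1/2, 0), radius 1/9


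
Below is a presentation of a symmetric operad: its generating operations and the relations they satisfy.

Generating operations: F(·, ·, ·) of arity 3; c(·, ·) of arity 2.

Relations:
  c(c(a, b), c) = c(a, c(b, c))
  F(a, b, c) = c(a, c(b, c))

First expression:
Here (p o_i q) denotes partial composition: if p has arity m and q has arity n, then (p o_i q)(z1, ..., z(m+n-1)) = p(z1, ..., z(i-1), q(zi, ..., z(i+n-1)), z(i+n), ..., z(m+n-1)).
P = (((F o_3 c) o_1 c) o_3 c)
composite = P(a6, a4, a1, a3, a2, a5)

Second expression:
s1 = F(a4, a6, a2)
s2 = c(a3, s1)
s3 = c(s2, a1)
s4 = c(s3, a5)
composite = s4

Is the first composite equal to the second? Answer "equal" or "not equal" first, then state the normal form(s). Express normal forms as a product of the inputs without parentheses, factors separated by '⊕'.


not equal; first: a6 ⊕ a4 ⊕ a1 ⊕ a3 ⊕ a2 ⊕ a5; second: a3 ⊕ a4 ⊕ a6 ⊕ a2 ⊕ a1 ⊕ a5

The first expression, normalized: a6 ⊕ a4 ⊕ a1 ⊕ a3 ⊕ a2 ⊕ a5
The second expression, normalized: a3 ⊕ a4 ⊕ a6 ⊕ a2 ⊕ a1 ⊕ a5
No match — not equal.


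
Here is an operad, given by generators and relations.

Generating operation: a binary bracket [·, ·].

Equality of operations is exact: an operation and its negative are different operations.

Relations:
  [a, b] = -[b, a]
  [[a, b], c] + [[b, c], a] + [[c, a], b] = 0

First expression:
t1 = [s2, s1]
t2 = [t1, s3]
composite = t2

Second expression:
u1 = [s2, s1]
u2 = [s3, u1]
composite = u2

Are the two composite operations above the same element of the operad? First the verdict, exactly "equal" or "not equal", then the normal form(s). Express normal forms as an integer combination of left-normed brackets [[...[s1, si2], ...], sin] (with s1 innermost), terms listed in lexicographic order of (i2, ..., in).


Reducing the first expression gives -[[s1, s2], s3]
Reducing the second expression gives [[s1, s2], s3]
No match — not equal.

not equal; first: -[[s1, s2], s3]; second: [[s1, s2], s3]


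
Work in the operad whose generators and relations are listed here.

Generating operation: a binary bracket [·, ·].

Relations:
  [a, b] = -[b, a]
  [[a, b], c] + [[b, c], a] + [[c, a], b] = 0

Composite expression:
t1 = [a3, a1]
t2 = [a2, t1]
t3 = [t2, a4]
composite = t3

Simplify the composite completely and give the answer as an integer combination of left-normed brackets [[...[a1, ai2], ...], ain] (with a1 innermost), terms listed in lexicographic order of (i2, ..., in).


[[[a1, a3], a2], a4]

In the tensor algebra, words opening a1 carry the a1-anchored form.
Composite bracket: [[a2, [a3, a1]], a4]
Applying ab - ba throughout gives 8 signed words (2^3 = 8).
The a1-initial words carry the normal form:
  word a1a3a2a4 has sign +1, contributing +[[[a1, a3], a2], a4]


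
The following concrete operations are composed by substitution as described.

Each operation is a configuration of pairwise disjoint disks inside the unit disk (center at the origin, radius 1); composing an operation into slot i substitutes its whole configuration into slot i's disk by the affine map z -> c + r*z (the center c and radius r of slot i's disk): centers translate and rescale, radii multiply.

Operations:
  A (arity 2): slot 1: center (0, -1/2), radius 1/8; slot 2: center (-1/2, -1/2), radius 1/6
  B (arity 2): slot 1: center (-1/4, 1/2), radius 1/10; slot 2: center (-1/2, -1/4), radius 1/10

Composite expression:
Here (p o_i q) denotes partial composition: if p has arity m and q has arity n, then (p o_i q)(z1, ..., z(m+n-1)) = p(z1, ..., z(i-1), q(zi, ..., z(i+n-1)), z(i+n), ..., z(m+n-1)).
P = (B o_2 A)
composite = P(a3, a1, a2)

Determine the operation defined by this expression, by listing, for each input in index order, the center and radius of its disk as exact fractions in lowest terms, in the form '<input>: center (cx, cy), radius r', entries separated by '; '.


Only the slot chain above each a matters under B; compose those maps.
input a3: applying the 1 nested substitution gives center (-1/4, 1/2), radius 1/10
input a1: applying the 2 nested substitutions gives center (-1/2, -3/10), radius 1/80
input a2: applying the 2 nested substitutions gives center (-11/20, -3/10), radius 1/60

a1: center (-1/2, -3/10), radius 1/80; a2: center (-11/20, -3/10), radius 1/60; a3: center (-1/4, 1/2), radius 1/10


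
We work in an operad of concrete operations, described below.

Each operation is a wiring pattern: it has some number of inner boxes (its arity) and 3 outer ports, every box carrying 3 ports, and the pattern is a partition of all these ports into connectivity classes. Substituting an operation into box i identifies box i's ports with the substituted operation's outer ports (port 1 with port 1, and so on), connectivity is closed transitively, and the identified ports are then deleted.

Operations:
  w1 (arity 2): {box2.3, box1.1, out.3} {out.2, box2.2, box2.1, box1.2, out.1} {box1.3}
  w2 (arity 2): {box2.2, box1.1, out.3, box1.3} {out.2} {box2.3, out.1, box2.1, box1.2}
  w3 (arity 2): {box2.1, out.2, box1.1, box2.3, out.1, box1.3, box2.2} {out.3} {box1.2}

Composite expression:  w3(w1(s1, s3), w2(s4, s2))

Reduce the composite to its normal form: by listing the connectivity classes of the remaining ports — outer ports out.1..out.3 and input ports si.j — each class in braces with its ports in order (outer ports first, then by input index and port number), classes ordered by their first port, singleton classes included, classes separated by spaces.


{out.1, out.2, s1.1, s1.2, s2.1, s2.2, s2.3, s3.1, s3.2, s3.3, s4.1, s4.2, s4.3} {out.3} {s1.3}

Two ports join when wires chain via w3-identified ports.
through w1, on inputs (s1, s3): {out.1, out.2, s1.2, s3.1, s3.2} {out.3, s1.1, s3.3} {s1.3} (out.j = stage outer ports)
through w2, on inputs (s4, s2): {out.1, s2.1, s2.3, s4.2} {out.2} {out.3, s2.2, s4.1, s4.3} (out.j = stage outer ports)
through w3, on inputs (s1, s3, s4, s2): {out.1, out.2, s1.1, s1.2, s2.1, s2.2, s2.3, s3.1, s3.2, s3.3, s4.1, s4.2, s4.3} {out.3} {s1.3} (out.j = stage outer ports)


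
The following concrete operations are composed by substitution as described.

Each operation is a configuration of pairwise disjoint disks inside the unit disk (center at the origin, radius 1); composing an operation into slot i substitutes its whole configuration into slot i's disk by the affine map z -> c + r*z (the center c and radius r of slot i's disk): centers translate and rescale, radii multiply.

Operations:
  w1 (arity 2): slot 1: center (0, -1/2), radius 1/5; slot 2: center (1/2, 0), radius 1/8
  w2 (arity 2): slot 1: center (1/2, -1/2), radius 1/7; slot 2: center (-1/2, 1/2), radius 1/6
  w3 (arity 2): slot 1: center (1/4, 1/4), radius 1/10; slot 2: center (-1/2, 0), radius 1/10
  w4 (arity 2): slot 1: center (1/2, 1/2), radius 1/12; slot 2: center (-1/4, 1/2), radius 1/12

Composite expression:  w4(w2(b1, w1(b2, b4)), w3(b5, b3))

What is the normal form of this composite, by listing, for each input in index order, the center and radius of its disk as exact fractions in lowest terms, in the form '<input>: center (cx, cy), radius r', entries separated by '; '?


b1: center (13/24, 11/24), radius 1/84; b2: center (11/24, 77/144), radius 1/360; b3: center (-7/24, 1/2), radius 1/120; b4: center (67/144, 13/24), radius 1/576; b5: center (-11/48, 25/48), radius 1/120

Each b-disk chains the slot maps above it in w4; radii multiply.
for b1, the 2-step affine chain lands on center (13/24, 11/24), radius 1/84
for b2, the 3-step affine chain lands on center (11/24, 77/144), radius 1/360
for b4, the 3-step affine chain lands on center (67/144, 13/24), radius 1/576
for b5, the 2-step affine chain lands on center (-11/48, 25/48), radius 1/120
for b3, the 2-step affine chain lands on center (-7/24, 1/2), radius 1/120


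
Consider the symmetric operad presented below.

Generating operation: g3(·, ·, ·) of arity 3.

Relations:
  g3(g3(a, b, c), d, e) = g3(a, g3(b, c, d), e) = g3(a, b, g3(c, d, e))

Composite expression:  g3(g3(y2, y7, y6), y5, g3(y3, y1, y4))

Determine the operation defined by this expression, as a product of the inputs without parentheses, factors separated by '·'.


Under associativity of g3, the answer is the y's in reading order.
g3(y2, y7, y6) unparenthesizes to y2 · y7 · y6
g3(y3, y1, y4) unparenthesizes to y3 · y1 · y4
g3(g3(y2, y7, y6), y5, g3(y3, y1, y4)) unparenthesizes to y2 · y7 · y6 · y5 · y3 · y1 · y4

y2 · y7 · y6 · y5 · y3 · y1 · y4


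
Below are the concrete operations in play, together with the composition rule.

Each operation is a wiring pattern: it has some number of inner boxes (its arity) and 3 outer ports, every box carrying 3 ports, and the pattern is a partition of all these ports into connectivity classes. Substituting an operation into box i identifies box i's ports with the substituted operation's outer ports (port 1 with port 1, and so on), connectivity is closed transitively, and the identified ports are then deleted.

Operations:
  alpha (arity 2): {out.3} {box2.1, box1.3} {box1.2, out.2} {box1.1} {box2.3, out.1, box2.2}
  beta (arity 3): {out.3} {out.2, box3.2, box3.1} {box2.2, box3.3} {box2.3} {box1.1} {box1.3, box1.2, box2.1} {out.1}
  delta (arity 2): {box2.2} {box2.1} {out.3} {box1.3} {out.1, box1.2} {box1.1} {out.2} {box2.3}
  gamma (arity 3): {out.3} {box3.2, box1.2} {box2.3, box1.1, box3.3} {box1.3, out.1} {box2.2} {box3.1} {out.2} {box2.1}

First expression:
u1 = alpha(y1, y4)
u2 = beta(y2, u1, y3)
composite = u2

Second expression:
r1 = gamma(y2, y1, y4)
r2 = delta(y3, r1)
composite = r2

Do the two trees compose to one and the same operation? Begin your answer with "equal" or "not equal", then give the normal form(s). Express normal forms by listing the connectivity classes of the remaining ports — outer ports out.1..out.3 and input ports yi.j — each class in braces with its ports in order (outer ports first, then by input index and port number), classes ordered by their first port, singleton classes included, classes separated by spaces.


not equal — first {out.1} {out.2, y3.1, y3.2} {out.3} {y1.1} {y1.2, y3.3} {y1.3, y4.1} {y2.1} {y2.2, y2.3, y4.2, y4.3}, second {out.1, y3.2} {out.2} {out.3} {y1.1} {y1.2} {y1.3, y2.1, y4.3} {y2.2, y4.2} {y2.3} {y3.1} {y3.3} {y4.1}

The first composite normalizes to {out.1} {out.2, y3.1, y3.2} {out.3} {y1.1} {y1.2, y3.3} {y1.3, y4.1} {y2.1} {y2.2, y2.3, y4.2, y4.3}
The second composite normalizes to {out.1, y3.2} {out.2} {out.3} {y1.1} {y1.2} {y1.3, y2.1, y4.3} {y2.2, y4.2} {y2.3} {y3.1} {y3.3} {y4.1}
Distinct normal forms: not equal.
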